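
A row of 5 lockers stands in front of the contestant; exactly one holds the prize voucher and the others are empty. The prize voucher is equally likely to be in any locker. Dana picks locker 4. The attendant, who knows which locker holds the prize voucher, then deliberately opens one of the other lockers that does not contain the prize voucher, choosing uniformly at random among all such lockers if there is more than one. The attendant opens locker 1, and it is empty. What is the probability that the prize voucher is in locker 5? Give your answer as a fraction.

4/15

Consider each possible location of the prize voucher in turn.
If it is in locker 1 (prior 1/5): the attendant opened locker 1, so this case is ruled out; weight (1/5)·0 = 0.
If it is in any of lockers 2, 3, and 5 (prior 1/5 each): the attendant has 3 equally likely choices, so probability 1/3; weight (1/5)·(1/3) = 1/15 each.
If it is in locker 4 (prior 1/5): the attendant has 4 equally likely choices, so probability 1/4; weight (1/5)·(1/4) = 1/20.
The weights sum to 1/4.
So P(the prize voucher in locker 5 | the attendant opened locker 1) = (1/15) / (1/4) = 4/15.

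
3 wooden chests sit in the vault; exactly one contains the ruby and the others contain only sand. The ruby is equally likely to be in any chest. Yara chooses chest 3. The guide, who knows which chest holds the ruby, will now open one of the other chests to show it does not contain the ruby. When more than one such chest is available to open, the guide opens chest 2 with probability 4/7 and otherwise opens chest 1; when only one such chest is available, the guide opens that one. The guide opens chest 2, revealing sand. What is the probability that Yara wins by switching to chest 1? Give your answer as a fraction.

7/11

Apply Bayes' rule, conditioning on where the ruby actually is.
If it is in chest 1 (prior 1/3): only chest 2 is available, probability 1; weight (1/3)·1 = 1/3.
If it is in chest 2 (prior 1/3): the guide opened chest 2, so this case is ruled out; weight (1/3)·0 = 0.
If it is in chest 3 (prior 1/3): chest 2 is available, opened with probability 4/7; weight (1/3)·(4/7) = 4/21.
The weights sum to 11/21.
So P(the ruby in chest 1 | the guide opened chest 2) = (1/3) / (11/21) = 7/11.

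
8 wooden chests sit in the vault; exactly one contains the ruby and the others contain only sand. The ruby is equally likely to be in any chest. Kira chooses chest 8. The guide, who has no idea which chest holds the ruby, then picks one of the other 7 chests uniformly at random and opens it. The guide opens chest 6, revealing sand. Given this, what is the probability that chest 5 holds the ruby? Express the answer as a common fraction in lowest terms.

Because the guide chose which chest to open without knowing where the ruby is, the choice is independent of the prize location. Learning that chest 6 does not hold the ruby simply rules out that one location and leaves the remaining 7 chests still equally likely by symmetry.
So P(the ruby in chest 5) = 1/7.

1/7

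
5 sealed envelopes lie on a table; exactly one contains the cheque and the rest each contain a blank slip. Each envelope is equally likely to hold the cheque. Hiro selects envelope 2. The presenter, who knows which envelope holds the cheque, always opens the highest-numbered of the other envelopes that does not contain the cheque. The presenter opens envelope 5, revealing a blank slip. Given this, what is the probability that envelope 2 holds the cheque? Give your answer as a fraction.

1/4

Consider each possible location of the cheque in turn.
If it is in any of envelopes 1, 2, 3, and 4 (prior 1/5 each): envelope 5 is the highest-numbered option available, probability 1; weight (1/5)·1 = 1/5 each.
If it is in envelope 5 (prior 1/5): the presenter opened envelope 5, so this case is ruled out; weight (1/5)·0 = 0.
The weights sum to 4/5.
So P(the cheque in envelope 2 | the presenter opened envelope 5) = (1/5) / (4/5) = 1/4.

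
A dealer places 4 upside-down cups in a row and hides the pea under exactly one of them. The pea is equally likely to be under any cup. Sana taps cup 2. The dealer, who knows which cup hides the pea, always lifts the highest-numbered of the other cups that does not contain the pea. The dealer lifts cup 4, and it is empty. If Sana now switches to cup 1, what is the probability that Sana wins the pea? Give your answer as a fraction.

Condition on the true location of the pea.
If it is under any of cups 1, 2, and 3 (prior 1/4 each): cup 4 is the highest-numbered option available, probability 1; weight (1/4)·1 = 1/4 each.
If it is under cup 4 (prior 1/4): the dealer opened cup 4, so this case is ruled out; weight (1/4)·0 = 0.
The weights sum to 3/4.
So P(the pea under cup 1 | the dealer opened cup 4) = (1/4) / (3/4) = 1/3.

1/3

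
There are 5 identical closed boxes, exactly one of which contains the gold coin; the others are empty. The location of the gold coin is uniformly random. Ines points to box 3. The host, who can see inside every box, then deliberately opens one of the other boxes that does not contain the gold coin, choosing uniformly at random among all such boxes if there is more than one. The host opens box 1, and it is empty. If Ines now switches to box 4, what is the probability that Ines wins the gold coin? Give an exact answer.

4/15

Apply Bayes' rule, conditioning on where the gold coin actually is.
If it is in box 1 (prior 1/5): the host opened box 1, so this case is ruled out; weight (1/5)·0 = 0.
If it is in any of boxes 2, 4, and 5 (prior 1/5 each): the host has 3 equally likely choices, so probability 1/3; weight (1/5)·(1/3) = 1/15 each.
If it is in box 3 (prior 1/5): the host has 4 equally likely choices, so probability 1/4; weight (1/5)·(1/4) = 1/20.
The weights sum to 1/4.
So P(the gold coin in box 4 | the host opened box 1) = (1/15) / (1/4) = 4/15.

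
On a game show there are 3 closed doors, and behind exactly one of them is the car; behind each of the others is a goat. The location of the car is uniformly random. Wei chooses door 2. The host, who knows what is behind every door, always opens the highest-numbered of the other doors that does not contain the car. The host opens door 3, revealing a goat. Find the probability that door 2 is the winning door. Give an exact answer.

Condition on the true location of the car.
If it is behind either of doors 1 and 2 (prior 1/3 each): door 3 is the highest-numbered option available, probability 1; weight (1/3)·1 = 1/3 each.
If it is behind door 3 (prior 1/3): the host opened door 3, so this case is ruled out; weight (1/3)·0 = 0.
The weights sum to 2/3.
So P(the car behind door 2 | the host opened door 3) = (1/3) / (2/3) = 1/2.

1/2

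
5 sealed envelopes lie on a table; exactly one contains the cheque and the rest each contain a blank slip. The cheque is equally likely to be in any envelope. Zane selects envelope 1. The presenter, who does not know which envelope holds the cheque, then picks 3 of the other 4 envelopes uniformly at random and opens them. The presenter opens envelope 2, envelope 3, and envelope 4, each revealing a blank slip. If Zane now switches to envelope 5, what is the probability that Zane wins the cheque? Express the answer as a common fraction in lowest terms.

Consider each possible location of the cheque in turn.
If it is in either of envelopes 1 and 5 (prior 1/5 each): the presenter picks exactly this set with probability 1/4 regardless, and none is the prize; weight (1/5)·(1/4) = 1/20 each.
If it is in any of envelopes 2, 3, and 4 (prior 1/5 each): that envelope was opened and seen not to hold the prize — ruled out; weight (1/5)·0 = 0 each.
The weights sum to 1/10.
So P(the cheque in envelope 5 | the presenter opened envelope 2, envelope 3, and envelope 4) = (1/20) / (1/10) = 1/2.

1/2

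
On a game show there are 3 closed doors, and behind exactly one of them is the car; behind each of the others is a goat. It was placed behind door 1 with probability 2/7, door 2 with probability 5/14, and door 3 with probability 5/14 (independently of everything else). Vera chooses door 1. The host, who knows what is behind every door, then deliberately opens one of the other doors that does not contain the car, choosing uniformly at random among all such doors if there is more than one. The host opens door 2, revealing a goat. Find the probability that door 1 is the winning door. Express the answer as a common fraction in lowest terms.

Consider each possible location of the car in turn.
If it is behind door 1 (prior 2/7): the host has 2 equally likely choices, so probability 1/2; weight (2/7)·(1/2) = 1/7.
If it is behind door 2 (prior 5/14): the host opened door 2, so this case is ruled out; weight (5/14)·0 = 0.
If it is behind door 3 (prior 5/14): the host has no choice, probability 1; weight (5/14)·1 = 5/14.
The weights sum to 1/2.
So P(the car behind door 1 | the host opened door 2) = (1/7) / (1/2) = 2/7.

2/7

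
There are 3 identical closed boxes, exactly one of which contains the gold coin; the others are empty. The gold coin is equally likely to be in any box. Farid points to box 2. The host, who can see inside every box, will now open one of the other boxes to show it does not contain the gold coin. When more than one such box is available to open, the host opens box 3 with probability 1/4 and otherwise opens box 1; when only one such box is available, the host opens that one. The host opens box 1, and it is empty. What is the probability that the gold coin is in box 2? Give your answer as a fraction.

Apply Bayes' rule, conditioning on where the gold coin actually is.
If it is in box 1 (prior 1/3): the host opened box 1, so this case is ruled out; weight (1/3)·0 = 0.
If it is in box 2 (prior 1/3): box 3 is available but not opened, probability 3/4; weight (1/3)·(3/4) = 1/4.
If it is in box 3 (prior 1/3): only box 1 is available, probability 1; weight (1/3)·1 = 1/3.
The weights sum to 7/12.
So P(the gold coin in box 2 | the host opened box 1) = (1/4) / (7/12) = 3/7.

3/7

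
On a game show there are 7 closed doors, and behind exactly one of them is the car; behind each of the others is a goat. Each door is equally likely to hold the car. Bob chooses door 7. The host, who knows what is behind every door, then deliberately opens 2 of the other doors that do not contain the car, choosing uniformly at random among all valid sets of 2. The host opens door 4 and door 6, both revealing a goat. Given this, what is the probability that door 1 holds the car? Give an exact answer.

3/14

Consider each possible location of the car in turn.
If it is behind any of doors 1, 2, 3, and 5 (prior 1/7 each): the host has 10 equally likely choices, so probability 1/10; weight (1/7)·(1/10) = 1/70 each.
If it is behind either of doors 4 and 6 (prior 1/7 each): that door was opened and seen not to hold the prize — ruled out; weight (1/7)·0 = 0 each.
If it is behind door 7 (prior 1/7): the host has 15 equally likely choices, so probability 1/15; weight (1/7)·(1/15) = 1/105.
The weights sum to 1/15.
So P(the car behind door 1 | the host opened door 4 and door 6) = (1/70) / (1/15) = 3/14.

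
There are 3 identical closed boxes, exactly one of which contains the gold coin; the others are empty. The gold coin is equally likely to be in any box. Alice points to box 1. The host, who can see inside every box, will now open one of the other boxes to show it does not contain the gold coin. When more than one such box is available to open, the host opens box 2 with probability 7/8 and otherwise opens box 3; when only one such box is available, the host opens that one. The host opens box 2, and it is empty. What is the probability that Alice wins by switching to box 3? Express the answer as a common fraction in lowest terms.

8/15

Consider each possible location of the gold coin in turn.
If it is in box 1 (prior 1/3): box 2 is available, opened with probability 7/8; weight (1/3)·(7/8) = 7/24.
If it is in box 2 (prior 1/3): the host opened box 2, so this case is ruled out; weight (1/3)·0 = 0.
If it is in box 3 (prior 1/3): only box 2 is available, probability 1; weight (1/3)·1 = 1/3.
The weights sum to 5/8.
So P(the gold coin in box 3 | the host opened box 2) = (1/3) / (5/8) = 8/15.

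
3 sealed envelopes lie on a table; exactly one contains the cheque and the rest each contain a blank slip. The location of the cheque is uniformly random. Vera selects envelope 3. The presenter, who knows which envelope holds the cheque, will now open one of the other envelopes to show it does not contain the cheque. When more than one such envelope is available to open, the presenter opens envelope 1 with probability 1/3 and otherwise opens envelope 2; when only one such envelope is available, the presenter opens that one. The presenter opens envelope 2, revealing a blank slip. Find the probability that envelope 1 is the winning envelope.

Condition on the true location of the cheque.
If it is in envelope 1 (prior 1/3): only envelope 2 is available, probability 1; weight (1/3)·1 = 1/3.
If it is in envelope 2 (prior 1/3): the presenter opened envelope 2, so this case is ruled out; weight (1/3)·0 = 0.
If it is in envelope 3 (prior 1/3): envelope 1 is available but not opened, probability 2/3; weight (1/3)·(2/3) = 2/9.
The weights sum to 5/9.
So P(the cheque in envelope 1 | the presenter opened envelope 2) = (1/3) / (5/9) = 3/5.

3/5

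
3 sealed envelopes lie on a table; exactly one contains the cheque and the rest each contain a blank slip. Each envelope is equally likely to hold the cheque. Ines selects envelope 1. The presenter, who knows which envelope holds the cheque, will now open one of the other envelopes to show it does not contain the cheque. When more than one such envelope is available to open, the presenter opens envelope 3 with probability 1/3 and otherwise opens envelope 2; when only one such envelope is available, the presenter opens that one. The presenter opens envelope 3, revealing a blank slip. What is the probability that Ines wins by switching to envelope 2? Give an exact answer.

3/4

Consider each possible location of the cheque in turn.
If it is in envelope 1 (prior 1/3): envelope 3 is available, opened with probability 1/3; weight (1/3)·(1/3) = 1/9.
If it is in envelope 2 (prior 1/3): only envelope 3 is available, probability 1; weight (1/3)·1 = 1/3.
If it is in envelope 3 (prior 1/3): the presenter opened envelope 3, so this case is ruled out; weight (1/3)·0 = 0.
The weights sum to 4/9.
So P(the cheque in envelope 2 | the presenter opened envelope 3) = (1/3) / (4/9) = 3/4.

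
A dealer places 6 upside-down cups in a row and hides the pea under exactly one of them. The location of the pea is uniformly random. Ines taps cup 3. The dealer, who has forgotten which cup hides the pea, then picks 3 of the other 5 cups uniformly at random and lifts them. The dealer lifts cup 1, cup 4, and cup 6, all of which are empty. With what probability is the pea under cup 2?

1/3

Because the dealer chose which cups to lift without knowing where the pea is, the choice is independent of the prize location. Learning that none of the 3 opened cups holds the pea simply rules out those 3 locations and leaves the remaining 3 cups still equally likely by symmetry.
So P(the pea under cup 2) = 1/3.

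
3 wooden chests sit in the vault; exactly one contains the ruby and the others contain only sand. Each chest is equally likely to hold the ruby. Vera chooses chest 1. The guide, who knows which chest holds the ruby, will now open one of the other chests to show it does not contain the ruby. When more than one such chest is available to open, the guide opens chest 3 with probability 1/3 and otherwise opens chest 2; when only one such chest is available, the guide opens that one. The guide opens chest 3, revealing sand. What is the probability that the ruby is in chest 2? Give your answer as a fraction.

Apply Bayes' rule, conditioning on where the ruby actually is.
If it is in chest 1 (prior 1/3): chest 3 is available, opened with probability 1/3; weight (1/3)·(1/3) = 1/9.
If it is in chest 2 (prior 1/3): only chest 3 is available, probability 1; weight (1/3)·1 = 1/3.
If it is in chest 3 (prior 1/3): the guide opened chest 3, so this case is ruled out; weight (1/3)·0 = 0.
The weights sum to 4/9.
So P(the ruby in chest 2 | the guide opened chest 3) = (1/3) / (4/9) = 3/4.

3/4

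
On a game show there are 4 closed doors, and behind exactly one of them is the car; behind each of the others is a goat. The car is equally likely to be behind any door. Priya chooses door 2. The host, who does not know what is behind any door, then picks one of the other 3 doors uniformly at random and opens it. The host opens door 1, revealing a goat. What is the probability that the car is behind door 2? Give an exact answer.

Because the host chose which door to open without knowing where the car is, the choice is independent of the prize location. Learning that door 1 does not hold the car simply rules out that one location and leaves the remaining 3 doors still equally likely by symmetry.
So P(the car behind door 2) = 1/3.

1/3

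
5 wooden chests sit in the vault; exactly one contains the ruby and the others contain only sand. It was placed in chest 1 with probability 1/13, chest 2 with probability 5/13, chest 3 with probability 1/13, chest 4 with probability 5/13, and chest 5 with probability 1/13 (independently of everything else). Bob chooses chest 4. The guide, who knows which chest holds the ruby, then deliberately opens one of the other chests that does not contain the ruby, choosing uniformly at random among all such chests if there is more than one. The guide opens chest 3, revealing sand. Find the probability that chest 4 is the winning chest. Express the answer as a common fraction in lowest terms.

15/43

Apply Bayes' rule, conditioning on where the ruby actually is.
If it is in either of chests 1 and 5 (prior 1/13 each): the guide has 3 equally likely choices, so probability 1/3; weight (1/13)·(1/3) = 1/39 each.
If it is in chest 2 (prior 5/13): the guide has 3 equally likely choices, so probability 1/3; weight (5/13)·(1/3) = 5/39.
If it is in chest 3 (prior 1/13): the guide opened chest 3, so this case is ruled out; weight (1/13)·0 = 0.
If it is in chest 4 (prior 5/13): the guide has 4 equally likely choices, so probability 1/4; weight (5/13)·(1/4) = 5/52.
The weights sum to 43/156.
So P(the ruby in chest 4 | the guide opened chest 3) = (5/52) / (43/156) = 15/43.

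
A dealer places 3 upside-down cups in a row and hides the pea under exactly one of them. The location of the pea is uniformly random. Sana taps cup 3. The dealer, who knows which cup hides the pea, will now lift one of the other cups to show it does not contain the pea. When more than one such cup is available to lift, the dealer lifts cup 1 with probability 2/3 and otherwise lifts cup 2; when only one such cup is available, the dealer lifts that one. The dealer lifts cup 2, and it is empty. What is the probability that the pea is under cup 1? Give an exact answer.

Apply Bayes' rule, conditioning on where the pea actually is.
If it is under cup 1 (prior 1/3): only cup 2 is available, probability 1; weight (1/3)·1 = 1/3.
If it is under cup 2 (prior 1/3): the dealer opened cup 2, so this case is ruled out; weight (1/3)·0 = 0.
If it is under cup 3 (prior 1/3): cup 1 is available but not opened, probability 1/3; weight (1/3)·(1/3) = 1/9.
The weights sum to 4/9.
So P(the pea under cup 1 | the dealer opened cup 2) = (1/3) / (4/9) = 3/4.

3/4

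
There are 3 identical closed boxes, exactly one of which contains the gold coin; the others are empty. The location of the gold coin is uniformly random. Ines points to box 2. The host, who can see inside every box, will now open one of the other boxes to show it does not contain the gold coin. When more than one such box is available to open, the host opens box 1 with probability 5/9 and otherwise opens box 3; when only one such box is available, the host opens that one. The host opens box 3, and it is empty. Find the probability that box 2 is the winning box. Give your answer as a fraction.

4/13

Condition on the true location of the gold coin.
If it is in box 1 (prior 1/3): only box 3 is available, probability 1; weight (1/3)·1 = 1/3.
If it is in box 2 (prior 1/3): box 1 is available but not opened, probability 4/9; weight (1/3)·(4/9) = 4/27.
If it is in box 3 (prior 1/3): the host opened box 3, so this case is ruled out; weight (1/3)·0 = 0.
The weights sum to 13/27.
So P(the gold coin in box 2 | the host opened box 3) = (4/27) / (13/27) = 4/13.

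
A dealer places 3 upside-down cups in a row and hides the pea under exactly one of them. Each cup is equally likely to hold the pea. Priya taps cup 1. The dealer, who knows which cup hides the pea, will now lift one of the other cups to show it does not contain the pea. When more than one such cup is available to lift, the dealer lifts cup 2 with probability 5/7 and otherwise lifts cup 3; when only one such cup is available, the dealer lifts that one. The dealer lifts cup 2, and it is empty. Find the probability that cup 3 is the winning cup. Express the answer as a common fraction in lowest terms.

Consider each possible location of the pea in turn.
If it is under cup 1 (prior 1/3): cup 2 is available, opened with probability 5/7; weight (1/3)·(5/7) = 5/21.
If it is under cup 2 (prior 1/3): the dealer opened cup 2, so this case is ruled out; weight (1/3)·0 = 0.
If it is under cup 3 (prior 1/3): only cup 2 is available, probability 1; weight (1/3)·1 = 1/3.
The weights sum to 4/7.
So P(the pea under cup 3 | the dealer opened cup 2) = (1/3) / (4/7) = 7/12.

7/12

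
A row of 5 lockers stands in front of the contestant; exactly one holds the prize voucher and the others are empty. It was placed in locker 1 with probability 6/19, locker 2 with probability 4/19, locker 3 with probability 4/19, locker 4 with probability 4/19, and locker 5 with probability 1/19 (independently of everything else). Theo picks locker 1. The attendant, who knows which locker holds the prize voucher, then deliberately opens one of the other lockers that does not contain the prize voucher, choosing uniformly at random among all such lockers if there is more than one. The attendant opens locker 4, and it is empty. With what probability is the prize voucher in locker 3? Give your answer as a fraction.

Apply Bayes' rule, conditioning on where the prize voucher actually is.
If it is in locker 1 (prior 6/19): the attendant has 4 equally likely choices, so probability 1/4; weight (6/19)·(1/4) = 3/38.
If it is in either of lockers 2 and 3 (prior 4/19 each): the attendant has 3 equally likely choices, so probability 1/3; weight (4/19)·(1/3) = 4/57 each.
If it is in locker 4 (prior 4/19): the attendant opened locker 4, so this case is ruled out; weight (4/19)·0 = 0.
If it is in locker 5 (prior 1/19): the attendant has 3 equally likely choices, so probability 1/3; weight (1/19)·(1/3) = 1/57.
The weights sum to 9/38.
So P(the prize voucher in locker 3 | the attendant opened locker 4) = (4/57) / (9/38) = 8/27.

8/27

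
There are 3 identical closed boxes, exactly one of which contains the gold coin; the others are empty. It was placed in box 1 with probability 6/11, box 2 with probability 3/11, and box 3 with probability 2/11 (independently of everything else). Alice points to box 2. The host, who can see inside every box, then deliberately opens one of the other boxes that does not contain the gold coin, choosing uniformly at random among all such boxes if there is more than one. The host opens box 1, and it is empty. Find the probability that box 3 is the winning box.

Condition on the true location of the gold coin.
If it is in box 1 (prior 6/11): the host opened box 1, so this case is ruled out; weight (6/11)·0 = 0.
If it is in box 2 (prior 3/11): the host has 2 equally likely choices, so probability 1/2; weight (3/11)·(1/2) = 3/22.
If it is in box 3 (prior 2/11): the host has no choice, probability 1; weight (2/11)·1 = 2/11.
The weights sum to 7/22.
So P(the gold coin in box 3 | the host opened box 1) = (2/11) / (7/22) = 4/7.

4/7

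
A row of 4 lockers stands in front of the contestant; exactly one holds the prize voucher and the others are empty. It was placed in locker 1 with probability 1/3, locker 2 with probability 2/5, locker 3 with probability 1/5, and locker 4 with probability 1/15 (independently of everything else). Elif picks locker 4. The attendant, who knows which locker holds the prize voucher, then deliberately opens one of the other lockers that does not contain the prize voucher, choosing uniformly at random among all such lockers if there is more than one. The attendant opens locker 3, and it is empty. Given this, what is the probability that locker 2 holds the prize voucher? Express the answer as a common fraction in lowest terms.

18/35

Consider each possible location of the prize voucher in turn.
If it is in locker 1 (prior 1/3): the attendant has 2 equally likely choices, so probability 1/2; weight (1/3)·(1/2) = 1/6.
If it is in locker 2 (prior 2/5): the attendant has 2 equally likely choices, so probability 1/2; weight (2/5)·(1/2) = 1/5.
If it is in locker 3 (prior 1/5): the attendant opened locker 3, so this case is ruled out; weight (1/5)·0 = 0.
If it is in locker 4 (prior 1/15): the attendant has 3 equally likely choices, so probability 1/3; weight (1/15)·(1/3) = 1/45.
The weights sum to 7/18.
So P(the prize voucher in locker 2 | the attendant opened locker 3) = (1/5) / (7/18) = 18/35.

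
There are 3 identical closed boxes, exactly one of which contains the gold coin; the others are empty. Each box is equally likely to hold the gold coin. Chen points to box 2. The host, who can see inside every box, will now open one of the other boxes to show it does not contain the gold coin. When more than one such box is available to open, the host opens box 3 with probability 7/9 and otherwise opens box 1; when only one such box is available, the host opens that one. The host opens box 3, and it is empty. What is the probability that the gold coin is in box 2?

Consider each possible location of the gold coin in turn.
If it is in box 1 (prior 1/3): only box 3 is available, probability 1; weight (1/3)·1 = 1/3.
If it is in box 2 (prior 1/3): box 3 is available, opened with probability 7/9; weight (1/3)·(7/9) = 7/27.
If it is in box 3 (prior 1/3): the host opened box 3, so this case is ruled out; weight (1/3)·0 = 0.
The weights sum to 16/27.
So P(the gold coin in box 2 | the host opened box 3) = (7/27) / (16/27) = 7/16.

7/16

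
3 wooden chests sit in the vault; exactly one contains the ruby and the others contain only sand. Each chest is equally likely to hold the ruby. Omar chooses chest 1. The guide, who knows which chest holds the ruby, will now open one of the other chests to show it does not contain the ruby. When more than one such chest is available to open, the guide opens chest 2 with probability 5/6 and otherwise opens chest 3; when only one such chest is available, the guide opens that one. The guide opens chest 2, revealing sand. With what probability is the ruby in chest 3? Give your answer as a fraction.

6/11

Consider each possible location of the ruby in turn.
If it is in chest 1 (prior 1/3): chest 2 is available, opened with probability 5/6; weight (1/3)·(5/6) = 5/18.
If it is in chest 2 (prior 1/3): the guide opened chest 2, so this case is ruled out; weight (1/3)·0 = 0.
If it is in chest 3 (prior 1/3): only chest 2 is available, probability 1; weight (1/3)·1 = 1/3.
The weights sum to 11/18.
So P(the ruby in chest 3 | the guide opened chest 2) = (1/3) / (11/18) = 6/11.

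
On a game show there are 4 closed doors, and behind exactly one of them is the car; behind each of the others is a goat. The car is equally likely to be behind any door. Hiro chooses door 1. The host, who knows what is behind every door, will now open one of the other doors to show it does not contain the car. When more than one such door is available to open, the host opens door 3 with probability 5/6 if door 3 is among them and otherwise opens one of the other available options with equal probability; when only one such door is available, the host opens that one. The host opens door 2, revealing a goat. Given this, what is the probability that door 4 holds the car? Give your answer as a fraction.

Condition on the true location of the car.
If it is behind door 1 (prior 1/4): door 3 is available but not opened; door 2 gets probability (1 − 5/6)/2 = 1/12; weight (1/4)·(1/12) = 1/48.
If it is behind door 2 (prior 1/4): the host opened door 2, so this case is ruled out; weight (1/4)·0 = 0.
If it is behind door 3 (prior 1/4): door 3 holds the prize so is unavailable; the host chooses uniformly among the 2 others, probability 1/2; weight (1/4)·(1/2) = 1/8.
If it is behind door 4 (prior 1/4): door 3 is available but not opened, probability 1/6; weight (1/4)·(1/6) = 1/24.
The weights sum to 3/16.
So P(the car behind door 4 | the host opened door 2) = (1/24) / (3/16) = 2/9.

2/9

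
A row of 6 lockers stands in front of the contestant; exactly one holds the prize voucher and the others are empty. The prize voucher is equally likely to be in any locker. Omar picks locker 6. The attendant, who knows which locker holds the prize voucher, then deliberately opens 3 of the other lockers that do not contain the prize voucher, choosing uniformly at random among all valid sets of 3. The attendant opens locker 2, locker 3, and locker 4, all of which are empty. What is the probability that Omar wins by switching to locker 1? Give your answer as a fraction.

5/12

Consider each possible location of the prize voucher in turn.
If it is in either of lockers 1 and 5 (prior 1/6 each): the attendant has 4 equally likely choices, so probability 1/4; weight (1/6)·(1/4) = 1/24 each.
If it is in any of lockers 2, 3, and 4 (prior 1/6 each): that locker was opened and seen not to hold the prize — ruled out; weight (1/6)·0 = 0 each.
If it is in locker 6 (prior 1/6): the attendant has 10 equally likely choices, so probability 1/10; weight (1/6)·(1/10) = 1/60.
The weights sum to 1/10.
So P(the prize voucher in locker 1 | the attendant opened locker 2, locker 3, and locker 4) = (1/24) / (1/10) = 5/12.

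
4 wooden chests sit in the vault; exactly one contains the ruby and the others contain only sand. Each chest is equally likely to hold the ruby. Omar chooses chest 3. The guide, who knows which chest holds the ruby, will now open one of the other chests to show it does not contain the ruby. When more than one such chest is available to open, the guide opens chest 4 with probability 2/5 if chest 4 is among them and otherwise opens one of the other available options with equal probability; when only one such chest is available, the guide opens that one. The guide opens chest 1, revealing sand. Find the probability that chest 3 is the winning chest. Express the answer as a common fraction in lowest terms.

Apply Bayes' rule, conditioning on where the ruby actually is.
If it is in chest 1 (prior 1/4): the guide opened chest 1, so this case is ruled out; weight (1/4)·0 = 0.
If it is in chest 2 (prior 1/4): chest 4 is available but not opened, probability 3/5; weight (1/4)·(3/5) = 3/20.
If it is in chest 3 (prior 1/4): chest 4 is available but not opened; chest 1 gets probability (1 − 2/5)/2 = 3/10; weight (1/4)·(3/10) = 3/40.
If it is in chest 4 (prior 1/4): chest 4 holds the prize so is unavailable; the guide chooses uniformly among the 2 others, probability 1/2; weight (1/4)·(1/2) = 1/8.
The weights sum to 7/20.
So P(the ruby in chest 3 | the guide opened chest 1) = (3/40) / (7/20) = 3/14.

3/14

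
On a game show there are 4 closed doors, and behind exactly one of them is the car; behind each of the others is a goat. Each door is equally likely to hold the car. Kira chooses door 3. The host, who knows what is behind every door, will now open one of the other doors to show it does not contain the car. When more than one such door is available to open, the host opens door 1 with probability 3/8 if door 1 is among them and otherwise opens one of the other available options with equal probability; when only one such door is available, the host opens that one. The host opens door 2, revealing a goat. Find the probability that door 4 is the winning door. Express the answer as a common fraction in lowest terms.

10/23

Consider each possible location of the car in turn.
If it is behind door 1 (prior 1/4): door 1 holds the prize so is unavailable; the host chooses uniformly among the 2 others, probability 1/2; weight (1/4)·(1/2) = 1/8.
If it is behind door 2 (prior 1/4): the host opened door 2, so this case is ruled out; weight (1/4)·0 = 0.
If it is behind door 3 (prior 1/4): door 1 is available but not opened; door 2 gets probability (1 − 3/8)/2 = 5/16; weight (1/4)·(5/16) = 5/64.
If it is behind door 4 (prior 1/4): door 1 is available but not opened, probability 5/8; weight (1/4)·(5/8) = 5/32.
The weights sum to 23/64.
So P(the car behind door 4 | the host opened door 2) = (5/32) / (23/64) = 10/23.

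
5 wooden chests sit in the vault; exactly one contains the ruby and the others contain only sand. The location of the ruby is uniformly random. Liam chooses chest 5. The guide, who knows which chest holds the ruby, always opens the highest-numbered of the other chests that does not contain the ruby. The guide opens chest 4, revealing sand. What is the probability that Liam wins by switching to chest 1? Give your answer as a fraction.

1/4

Condition on the true location of the ruby.
If it is in any of chests 1, 2, 3, and 5 (prior 1/5 each): chest 4 is the highest-numbered option available, probability 1; weight (1/5)·1 = 1/5 each.
If it is in chest 4 (prior 1/5): the guide opened chest 4, so this case is ruled out; weight (1/5)·0 = 0.
The weights sum to 4/5.
So P(the ruby in chest 1 | the guide opened chest 4) = (1/5) / (4/5) = 1/4.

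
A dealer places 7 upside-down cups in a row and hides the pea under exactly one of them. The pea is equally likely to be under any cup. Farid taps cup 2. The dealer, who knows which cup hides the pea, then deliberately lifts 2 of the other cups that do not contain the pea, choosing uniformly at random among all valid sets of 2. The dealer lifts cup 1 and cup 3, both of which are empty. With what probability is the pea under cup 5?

Apply Bayes' rule, conditioning on where the pea actually is.
If it is under either of cups 1 and 3 (prior 1/7 each): that cup was opened and seen not to hold the prize — ruled out; weight (1/7)·0 = 0 each.
If it is under cup 2 (prior 1/7): the dealer has 15 equally likely choices, so probability 1/15; weight (1/7)·(1/15) = 1/105.
If it is under any of cups 4, 5, 6, and 7 (prior 1/7 each): the dealer has 10 equally likely choices, so probability 1/10; weight (1/7)·(1/10) = 1/70 each.
The weights sum to 1/15.
So P(the pea under cup 5 | the dealer opened cup 1 and cup 3) = (1/70) / (1/15) = 3/14.

3/14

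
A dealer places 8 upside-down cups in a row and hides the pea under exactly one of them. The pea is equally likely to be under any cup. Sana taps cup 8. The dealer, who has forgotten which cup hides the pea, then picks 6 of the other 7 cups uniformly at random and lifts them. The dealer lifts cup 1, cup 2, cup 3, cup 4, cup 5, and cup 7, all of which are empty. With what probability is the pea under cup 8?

Because the dealer chose which cups to lift without knowing where the pea is, the choice is independent of the prize location. Learning that none of the 6 opened cups holds the pea simply rules out those 6 locations and leaves the remaining 2 cups still equally likely by symmetry.
So P(the pea under cup 8) = 1/2.

1/2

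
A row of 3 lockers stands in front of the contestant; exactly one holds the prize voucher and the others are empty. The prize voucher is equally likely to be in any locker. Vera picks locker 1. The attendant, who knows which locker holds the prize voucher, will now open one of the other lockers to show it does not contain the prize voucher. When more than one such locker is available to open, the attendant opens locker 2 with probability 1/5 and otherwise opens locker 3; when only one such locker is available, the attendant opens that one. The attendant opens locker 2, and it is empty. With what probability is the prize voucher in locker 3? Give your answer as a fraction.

Apply Bayes' rule, conditioning on where the prize voucher actually is.
If it is in locker 1 (prior 1/3): locker 2 is available, opened with probability 1/5; weight (1/3)·(1/5) = 1/15.
If it is in locker 2 (prior 1/3): the attendant opened locker 2, so this case is ruled out; weight (1/3)·0 = 0.
If it is in locker 3 (prior 1/3): only locker 2 is available, probability 1; weight (1/3)·1 = 1/3.
The weights sum to 2/5.
So P(the prize voucher in locker 3 | the attendant opened locker 2) = (1/3) / (2/5) = 5/6.

5/6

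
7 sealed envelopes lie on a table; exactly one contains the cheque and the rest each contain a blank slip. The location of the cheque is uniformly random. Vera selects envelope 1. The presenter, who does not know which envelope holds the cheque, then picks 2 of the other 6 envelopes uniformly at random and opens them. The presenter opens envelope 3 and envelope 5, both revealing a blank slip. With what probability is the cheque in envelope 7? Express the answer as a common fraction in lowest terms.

Apply Bayes' rule, conditioning on where the cheque actually is.
If it is in any of envelopes 1, 2, 4, 6, and 7 (prior 1/7 each): the presenter picks exactly this set with probability 1/15 regardless, and none is the prize; weight (1/7)·(1/15) = 1/105 each.
If it is in either of envelopes 3 and 5 (prior 1/7 each): that envelope was opened and seen not to hold the prize — ruled out; weight (1/7)·0 = 0 each.
The weights sum to 1/21.
So P(the cheque in envelope 7 | the presenter opened envelope 3 and envelope 5) = (1/105) / (1/21) = 1/5.

1/5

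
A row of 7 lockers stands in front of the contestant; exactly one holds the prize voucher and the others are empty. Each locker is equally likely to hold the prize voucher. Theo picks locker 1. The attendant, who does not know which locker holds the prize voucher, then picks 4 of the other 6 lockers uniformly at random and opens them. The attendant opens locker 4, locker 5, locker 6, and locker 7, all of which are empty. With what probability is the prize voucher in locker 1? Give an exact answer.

1/3

Apply Bayes' rule, conditioning on where the prize voucher actually is.
If it is in any of lockers 1, 2, and 3 (prior 1/7 each): the attendant picks exactly this set with probability 1/15 regardless, and none is the prize; weight (1/7)·(1/15) = 1/105 each.
If it is in any of lockers 4, 5, 6, and 7 (prior 1/7 each): that locker was opened and seen not to hold the prize — ruled out; weight (1/7)·0 = 0 each.
The weights sum to 1/35.
So P(the prize voucher in locker 1 | the attendant opened locker 4, locker 5, locker 6, and locker 7) = (1/105) / (1/35) = 1/3.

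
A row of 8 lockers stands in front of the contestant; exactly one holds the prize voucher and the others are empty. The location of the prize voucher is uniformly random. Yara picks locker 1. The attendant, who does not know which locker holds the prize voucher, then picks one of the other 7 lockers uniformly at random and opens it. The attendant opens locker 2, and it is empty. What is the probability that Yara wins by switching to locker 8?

Because the attendant chose which locker to open without knowing where the prize voucher is, the choice is independent of the prize location. Learning that locker 2 does not hold the prize voucher simply rules out that one location and leaves the remaining 7 lockers still equally likely by symmetry.
So P(the prize voucher in locker 8) = 1/7.

1/7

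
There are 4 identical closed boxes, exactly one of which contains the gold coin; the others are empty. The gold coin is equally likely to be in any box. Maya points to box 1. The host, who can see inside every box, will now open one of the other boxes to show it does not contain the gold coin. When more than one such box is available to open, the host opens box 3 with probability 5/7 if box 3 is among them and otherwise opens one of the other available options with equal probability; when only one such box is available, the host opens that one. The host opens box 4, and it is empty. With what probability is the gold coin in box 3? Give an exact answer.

Apply Bayes' rule, conditioning on where the gold coin actually is.
If it is in box 1 (prior 1/4): box 3 is available but not opened; box 4 gets probability (1 − 5/7)/2 = 1/7; weight (1/4)·(1/7) = 1/28.
If it is in box 2 (prior 1/4): box 3 is available but not opened, probability 2/7; weight (1/4)·(2/7) = 1/14.
If it is in box 3 (prior 1/4): box 3 holds the prize so is unavailable; the host chooses uniformly among the 2 others, probability 1/2; weight (1/4)·(1/2) = 1/8.
If it is in box 4 (prior 1/4): the host opened box 4, so this case is ruled out; weight (1/4)·0 = 0.
The weights sum to 13/56.
So P(the gold coin in box 3 | the host opened box 4) = (1/8) / (13/56) = 7/13.

7/13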